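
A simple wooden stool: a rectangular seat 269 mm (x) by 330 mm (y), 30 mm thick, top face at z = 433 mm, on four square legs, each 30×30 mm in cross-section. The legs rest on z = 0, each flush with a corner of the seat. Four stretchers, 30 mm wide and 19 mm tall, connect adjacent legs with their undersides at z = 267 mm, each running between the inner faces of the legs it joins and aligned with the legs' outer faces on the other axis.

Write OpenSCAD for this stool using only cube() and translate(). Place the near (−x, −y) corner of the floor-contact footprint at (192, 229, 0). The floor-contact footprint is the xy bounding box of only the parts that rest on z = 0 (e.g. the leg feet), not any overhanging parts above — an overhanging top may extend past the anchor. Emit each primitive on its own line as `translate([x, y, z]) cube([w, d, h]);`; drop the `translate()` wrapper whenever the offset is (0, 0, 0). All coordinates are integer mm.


translate([192, 229, 403]) cube([269, 330, 30]);
translate([192, 229, 0]) cube([30, 30, 403]);
translate([431, 229, 0]) cube([30, 30, 403]);
translate([192, 529, 0]) cube([30, 30, 403]);
translate([431, 529, 0]) cube([30, 30, 403]);
translate([222, 229, 267]) cube([209, 30, 19]);
translate([222, 529, 267]) cube([209, 30, 19]);
translate([192, 259, 267]) cube([30, 270, 19]);
translate([431, 259, 267]) cube([30, 270, 19]);


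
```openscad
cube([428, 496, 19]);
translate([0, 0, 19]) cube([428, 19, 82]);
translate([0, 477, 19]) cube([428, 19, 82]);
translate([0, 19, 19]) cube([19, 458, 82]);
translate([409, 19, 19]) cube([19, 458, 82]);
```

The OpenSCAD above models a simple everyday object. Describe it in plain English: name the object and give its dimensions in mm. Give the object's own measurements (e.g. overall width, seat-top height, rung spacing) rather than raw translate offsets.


An open-topped rectangular box: outside dimensions 428×496×101 mm, with a uniform wall and base thickness of 19 mm. The base is a full 428×496 slab on the floor; four walls sit on top of the base. The front and back walls (the −y and +y sides) span the full width; the two side walls fit between them.


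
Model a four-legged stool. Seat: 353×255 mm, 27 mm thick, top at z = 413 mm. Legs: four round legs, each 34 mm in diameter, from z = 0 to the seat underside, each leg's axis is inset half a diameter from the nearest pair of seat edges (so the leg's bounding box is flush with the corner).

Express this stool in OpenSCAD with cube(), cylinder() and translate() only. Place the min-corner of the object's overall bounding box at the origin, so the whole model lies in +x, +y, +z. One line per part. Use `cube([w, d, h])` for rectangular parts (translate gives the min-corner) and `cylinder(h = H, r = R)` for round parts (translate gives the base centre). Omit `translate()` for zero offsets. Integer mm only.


translate([0, 0, 386]) cube([353, 255, 27]);
translate([17, 17, 0]) cylinder(h = 386, r = 17);
translate([336, 17, 0]) cylinder(h = 386, r = 17);
translate([17, 238, 0]) cylinder(h = 386, r = 17);
translate([336, 238, 0]) cylinder(h = 386, r = 17);


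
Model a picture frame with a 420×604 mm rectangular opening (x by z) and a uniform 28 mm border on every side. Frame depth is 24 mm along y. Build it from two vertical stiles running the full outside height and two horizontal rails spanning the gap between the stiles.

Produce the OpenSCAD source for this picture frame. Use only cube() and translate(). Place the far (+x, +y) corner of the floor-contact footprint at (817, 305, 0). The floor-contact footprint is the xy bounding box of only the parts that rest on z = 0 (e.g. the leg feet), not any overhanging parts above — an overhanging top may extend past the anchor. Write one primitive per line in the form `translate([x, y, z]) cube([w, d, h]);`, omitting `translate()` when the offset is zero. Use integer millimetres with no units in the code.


translate([341, 281, 0]) cube([28, 24, 660]);
translate([789, 281, 0]) cube([28, 24, 660]);
translate([369, 281, 0]) cube([420, 24, 28]);
translate([369, 281, 632]) cube([420, 24, 28]);


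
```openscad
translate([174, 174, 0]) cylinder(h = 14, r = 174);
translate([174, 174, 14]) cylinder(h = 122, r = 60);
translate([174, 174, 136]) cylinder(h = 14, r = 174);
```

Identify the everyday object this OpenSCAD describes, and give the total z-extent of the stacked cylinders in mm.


A spool. The overall height is 150 mm.

Three coaxial cylinders, large–small–large — a spool. Two 14 mm flanges and a 122 mm core give 14 + 122 + 14 = 150 mm.


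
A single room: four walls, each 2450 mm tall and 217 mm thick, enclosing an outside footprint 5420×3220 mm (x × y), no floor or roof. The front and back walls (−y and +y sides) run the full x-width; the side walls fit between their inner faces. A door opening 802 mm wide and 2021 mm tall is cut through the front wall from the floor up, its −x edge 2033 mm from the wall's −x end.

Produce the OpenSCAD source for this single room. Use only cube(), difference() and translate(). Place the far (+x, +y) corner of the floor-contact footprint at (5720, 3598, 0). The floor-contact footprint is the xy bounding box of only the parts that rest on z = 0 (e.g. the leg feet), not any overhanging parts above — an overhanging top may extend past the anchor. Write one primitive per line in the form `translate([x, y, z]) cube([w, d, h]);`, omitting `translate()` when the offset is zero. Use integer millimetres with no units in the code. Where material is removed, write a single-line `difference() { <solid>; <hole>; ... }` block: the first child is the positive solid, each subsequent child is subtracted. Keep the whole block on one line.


difference() { translate([300, 378, 0]) cube([5420, 217, 2450]); translate([2333, 378, 0]) cube([802, 217, 2021]); }
translate([300, 3381, 0]) cube([5420, 217, 2450]);
translate([300, 595, 0]) cube([217, 2786, 2450]);
translate([5503, 595, 0]) cube([217, 2786, 2450]);


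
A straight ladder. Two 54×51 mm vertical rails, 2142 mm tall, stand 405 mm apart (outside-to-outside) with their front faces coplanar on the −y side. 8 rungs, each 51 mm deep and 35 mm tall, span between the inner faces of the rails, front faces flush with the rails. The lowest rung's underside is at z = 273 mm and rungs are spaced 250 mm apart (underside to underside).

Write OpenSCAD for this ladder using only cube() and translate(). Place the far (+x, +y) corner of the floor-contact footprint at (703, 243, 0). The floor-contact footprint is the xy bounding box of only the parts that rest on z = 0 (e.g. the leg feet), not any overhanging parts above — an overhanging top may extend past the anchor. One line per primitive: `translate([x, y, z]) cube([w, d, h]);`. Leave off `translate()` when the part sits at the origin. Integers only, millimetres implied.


// rung span = 405 - 2*54 = 297
// rung[k] z = 273 + k*250
translate([298, 192, 0]) cube([54, 51, 2142]);
translate([649, 192, 0]) cube([54, 51, 2142]);
translate([352, 192, 273]) cube([297, 51, 35]);
translate([352, 192, 523]) cube([297, 51, 35]);
translate([352, 192, 773]) cube([297, 51, 35]);
translate([352, 192, 1023]) cube([297, 51, 35]);
translate([352, 192, 1273]) cube([297, 51, 35]);
translate([352, 192, 1523]) cube([297, 51, 35]);
translate([352, 192, 1773]) cube([297, 51, 35]);
translate([352, 192, 2023]) cube([297, 51, 35]);


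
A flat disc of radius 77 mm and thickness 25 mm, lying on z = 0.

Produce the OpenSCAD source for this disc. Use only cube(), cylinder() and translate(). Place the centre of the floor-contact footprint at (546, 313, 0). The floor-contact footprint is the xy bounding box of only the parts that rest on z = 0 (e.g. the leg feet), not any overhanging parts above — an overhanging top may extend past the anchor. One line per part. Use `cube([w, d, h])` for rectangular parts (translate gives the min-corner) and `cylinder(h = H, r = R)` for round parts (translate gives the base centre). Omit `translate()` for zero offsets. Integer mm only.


translate([546, 313, 0]) cylinder(h = 25, r = 77);


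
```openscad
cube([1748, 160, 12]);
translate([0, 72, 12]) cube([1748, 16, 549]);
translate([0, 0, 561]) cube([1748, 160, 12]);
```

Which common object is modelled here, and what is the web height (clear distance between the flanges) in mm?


An I-beam. The web height is 549 mm.

Two wide flanges with a thin centred web — an I-beam. Overall 573 mm minus two 12 mm flanges gives a web of 573 − 2·12 = 549 mm.


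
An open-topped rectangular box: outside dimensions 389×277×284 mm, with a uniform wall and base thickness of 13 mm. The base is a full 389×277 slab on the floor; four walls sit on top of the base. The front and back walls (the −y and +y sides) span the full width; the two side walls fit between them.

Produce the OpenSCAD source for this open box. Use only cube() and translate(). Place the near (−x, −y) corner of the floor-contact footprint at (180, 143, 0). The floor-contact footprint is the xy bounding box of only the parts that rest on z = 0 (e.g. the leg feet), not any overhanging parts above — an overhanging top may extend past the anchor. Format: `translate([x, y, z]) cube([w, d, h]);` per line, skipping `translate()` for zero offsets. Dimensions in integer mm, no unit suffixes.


translate([180, 143, 0]) cube([389, 277, 13]);
translate([180, 143, 13]) cube([389, 13, 271]);
translate([180, 407, 13]) cube([389, 13, 271]);
translate([180, 156, 13]) cube([13, 251, 271]);
translate([556, 156, 13]) cube([13, 251, 271]);


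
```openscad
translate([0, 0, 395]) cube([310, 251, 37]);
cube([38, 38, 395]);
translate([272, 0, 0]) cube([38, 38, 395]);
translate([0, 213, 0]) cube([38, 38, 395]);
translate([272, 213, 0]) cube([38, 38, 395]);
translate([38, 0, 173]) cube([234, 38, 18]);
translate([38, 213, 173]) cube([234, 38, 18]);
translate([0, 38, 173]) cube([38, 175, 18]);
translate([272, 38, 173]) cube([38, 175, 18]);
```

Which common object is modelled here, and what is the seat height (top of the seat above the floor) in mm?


A stool. The seat height is 432 mm.

A 310×251×37 slab at z = 395 on four corner posts — a stool. The seat top is 395 + 37 = 432 mm.


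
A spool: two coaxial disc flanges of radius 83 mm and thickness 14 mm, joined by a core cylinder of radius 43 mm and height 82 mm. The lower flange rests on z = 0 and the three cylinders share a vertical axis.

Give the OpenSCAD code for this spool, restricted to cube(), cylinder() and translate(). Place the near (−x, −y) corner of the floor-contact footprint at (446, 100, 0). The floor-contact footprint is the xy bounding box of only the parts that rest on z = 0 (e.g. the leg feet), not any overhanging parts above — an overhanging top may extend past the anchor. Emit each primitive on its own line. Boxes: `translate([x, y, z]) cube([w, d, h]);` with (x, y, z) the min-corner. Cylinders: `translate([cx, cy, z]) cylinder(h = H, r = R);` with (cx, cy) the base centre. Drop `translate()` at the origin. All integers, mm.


translate([529, 183, 0]) cylinder(h = 14, r = 83);
translate([529, 183, 14]) cylinder(h = 82, r = 43);
translate([529, 183, 96]) cylinder(h = 14, r = 83);


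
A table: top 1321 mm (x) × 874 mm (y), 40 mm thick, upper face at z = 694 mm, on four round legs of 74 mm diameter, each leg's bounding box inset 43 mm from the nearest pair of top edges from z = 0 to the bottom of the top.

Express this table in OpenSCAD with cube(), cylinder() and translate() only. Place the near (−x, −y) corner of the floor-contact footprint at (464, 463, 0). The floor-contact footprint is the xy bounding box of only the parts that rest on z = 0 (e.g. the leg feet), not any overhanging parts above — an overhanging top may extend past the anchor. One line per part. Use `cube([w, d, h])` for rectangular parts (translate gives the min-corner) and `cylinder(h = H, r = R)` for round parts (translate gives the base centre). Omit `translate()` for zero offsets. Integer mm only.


translate([421, 420, 654]) cube([1321, 874, 40]);
translate([501, 500, 0]) cylinder(h = 654, r = 37);
translate([1662, 500, 0]) cylinder(h = 654, r = 37);
translate([501, 1214, 0]) cylinder(h = 654, r = 37);
translate([1662, 1214, 0]) cylinder(h = 654, r = 37);


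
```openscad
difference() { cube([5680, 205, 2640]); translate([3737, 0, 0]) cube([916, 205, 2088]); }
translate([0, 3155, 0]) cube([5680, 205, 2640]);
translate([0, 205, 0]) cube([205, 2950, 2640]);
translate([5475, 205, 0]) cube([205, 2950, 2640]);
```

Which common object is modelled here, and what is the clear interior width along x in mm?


A single room. The interior width is 5270 mm.

Four walls enclosing a rectangle with a door in the front wall — a room. Outside width 5680 minus two 205 mm walls gives 5270 mm.


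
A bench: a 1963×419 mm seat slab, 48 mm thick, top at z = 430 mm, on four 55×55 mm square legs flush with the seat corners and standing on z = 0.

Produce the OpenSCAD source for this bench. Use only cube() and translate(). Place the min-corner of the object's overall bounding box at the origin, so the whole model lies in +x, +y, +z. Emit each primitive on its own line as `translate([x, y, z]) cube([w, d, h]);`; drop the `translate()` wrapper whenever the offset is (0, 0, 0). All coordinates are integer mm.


translate([0, 0, 382]) cube([1963, 419, 48]);
cube([55, 55, 382]);
translate([0, 364, 0]) cube([55, 55, 382]);
translate([1908, 0, 0]) cube([55, 55, 382]);
translate([1908, 364, 0]) cube([55, 55, 382]);


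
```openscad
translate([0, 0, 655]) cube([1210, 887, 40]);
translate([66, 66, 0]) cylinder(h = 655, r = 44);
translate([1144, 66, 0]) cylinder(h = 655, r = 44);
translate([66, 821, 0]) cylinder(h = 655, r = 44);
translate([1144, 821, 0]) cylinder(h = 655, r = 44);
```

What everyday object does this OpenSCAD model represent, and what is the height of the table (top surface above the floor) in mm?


A table. The table height is 695 mm.

A 1210×887×40 slab sits at z = 655 on four Ø88 mm round legs — a table. The top surface is at 655 + 40 = 695 mm.


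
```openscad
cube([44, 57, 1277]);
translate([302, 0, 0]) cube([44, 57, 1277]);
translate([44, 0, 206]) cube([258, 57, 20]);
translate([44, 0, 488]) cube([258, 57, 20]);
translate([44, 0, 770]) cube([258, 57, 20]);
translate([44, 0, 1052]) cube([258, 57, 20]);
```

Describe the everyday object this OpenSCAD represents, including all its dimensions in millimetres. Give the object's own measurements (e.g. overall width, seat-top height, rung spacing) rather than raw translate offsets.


A straight ladder. Two 44×57 mm vertical rails, 1277 mm tall, stand 346 mm apart (outside-to-outside) with their front faces coplanar on the −y side. 4 rungs, each 57 mm deep and 20 mm tall, span between the inner faces of the rails, front faces flush with the rails. The lowest rung's underside is at z = 206 mm and rungs are spaced 282 mm apart (underside to underside).


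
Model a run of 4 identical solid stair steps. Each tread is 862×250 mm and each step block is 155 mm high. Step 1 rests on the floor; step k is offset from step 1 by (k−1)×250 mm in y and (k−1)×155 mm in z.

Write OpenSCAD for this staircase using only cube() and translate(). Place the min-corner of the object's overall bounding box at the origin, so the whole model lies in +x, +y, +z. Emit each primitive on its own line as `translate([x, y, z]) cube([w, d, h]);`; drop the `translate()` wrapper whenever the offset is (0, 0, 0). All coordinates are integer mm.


cube([862, 250, 155]);
translate([0, 250, 155]) cube([862, 250, 155]);
translate([0, 500, 310]) cube([862, 250, 155]);
translate([0, 750, 465]) cube([862, 250, 155]);


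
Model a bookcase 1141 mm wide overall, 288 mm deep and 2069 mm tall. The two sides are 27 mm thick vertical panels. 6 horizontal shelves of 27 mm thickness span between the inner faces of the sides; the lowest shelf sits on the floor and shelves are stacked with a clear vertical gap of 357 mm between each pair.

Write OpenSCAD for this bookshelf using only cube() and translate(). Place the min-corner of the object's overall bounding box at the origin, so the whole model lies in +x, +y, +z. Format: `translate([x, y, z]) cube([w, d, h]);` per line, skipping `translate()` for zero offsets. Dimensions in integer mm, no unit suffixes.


cube([27, 288, 2069]);
translate([1114, 0, 0]) cube([27, 288, 2069]);
translate([27, 0, 0]) cube([1087, 288, 27]);
translate([27, 0, 384]) cube([1087, 288, 27]);
translate([27, 0, 768]) cube([1087, 288, 27]);
translate([27, 0, 1152]) cube([1087, 288, 27]);
translate([27, 0, 1536]) cube([1087, 288, 27]);
translate([27, 0, 1920]) cube([1087, 288, 27]);


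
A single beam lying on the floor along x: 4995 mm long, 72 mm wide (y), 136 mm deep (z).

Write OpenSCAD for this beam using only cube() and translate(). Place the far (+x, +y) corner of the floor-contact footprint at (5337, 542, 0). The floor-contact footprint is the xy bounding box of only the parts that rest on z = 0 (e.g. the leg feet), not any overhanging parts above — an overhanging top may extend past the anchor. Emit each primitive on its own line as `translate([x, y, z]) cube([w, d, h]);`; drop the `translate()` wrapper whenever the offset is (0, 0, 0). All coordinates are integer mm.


translate([342, 470, 0]) cube([4995, 72, 136]);


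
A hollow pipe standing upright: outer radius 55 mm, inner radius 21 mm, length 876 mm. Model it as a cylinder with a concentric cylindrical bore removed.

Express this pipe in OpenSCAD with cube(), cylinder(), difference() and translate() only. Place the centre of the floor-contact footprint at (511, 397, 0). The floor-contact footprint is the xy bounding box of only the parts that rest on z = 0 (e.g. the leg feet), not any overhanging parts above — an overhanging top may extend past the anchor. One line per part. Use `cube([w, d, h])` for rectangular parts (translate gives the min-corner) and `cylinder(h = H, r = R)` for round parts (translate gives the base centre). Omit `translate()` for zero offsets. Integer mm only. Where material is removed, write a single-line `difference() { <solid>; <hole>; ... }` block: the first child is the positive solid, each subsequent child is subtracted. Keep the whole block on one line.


difference() { translate([511, 397, 0]) cylinder(h = 876, r = 55); translate([511, 397, 0]) cylinder(h = 876, r = 21); }


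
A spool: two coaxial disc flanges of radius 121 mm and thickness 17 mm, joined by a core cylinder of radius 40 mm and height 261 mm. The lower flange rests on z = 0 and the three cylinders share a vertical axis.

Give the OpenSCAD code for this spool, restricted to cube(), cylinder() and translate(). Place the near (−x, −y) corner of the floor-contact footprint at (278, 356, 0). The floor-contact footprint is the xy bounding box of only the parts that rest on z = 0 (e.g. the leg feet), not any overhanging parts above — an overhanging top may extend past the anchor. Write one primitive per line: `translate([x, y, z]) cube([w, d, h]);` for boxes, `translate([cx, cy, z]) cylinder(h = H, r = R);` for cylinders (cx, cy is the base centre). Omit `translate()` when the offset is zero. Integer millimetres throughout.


translate([399, 477, 0]) cylinder(h = 17, r = 121);
translate([399, 477, 17]) cylinder(h = 261, r = 40);
translate([399, 477, 278]) cylinder(h = 17, r = 121);


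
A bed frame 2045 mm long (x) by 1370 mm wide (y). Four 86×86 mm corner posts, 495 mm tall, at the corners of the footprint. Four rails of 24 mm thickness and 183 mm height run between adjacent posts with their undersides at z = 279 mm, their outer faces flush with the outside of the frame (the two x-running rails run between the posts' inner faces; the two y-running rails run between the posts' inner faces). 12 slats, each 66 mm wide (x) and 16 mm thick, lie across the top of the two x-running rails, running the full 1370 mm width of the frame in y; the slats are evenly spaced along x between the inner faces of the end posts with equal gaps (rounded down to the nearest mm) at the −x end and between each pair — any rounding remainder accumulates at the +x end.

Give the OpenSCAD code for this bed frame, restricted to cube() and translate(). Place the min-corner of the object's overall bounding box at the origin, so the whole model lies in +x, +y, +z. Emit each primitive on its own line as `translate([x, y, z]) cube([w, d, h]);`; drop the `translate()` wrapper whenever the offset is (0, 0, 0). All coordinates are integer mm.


// slat z = rail_z + rail_h = 279 + 183 = 462
// slat gap = ⌊(1873 − 12·66) / 13⌋ = 83
cube([86, 86, 495]);
translate([0, 1284, 0]) cube([86, 86, 495]);
translate([1959, 0, 0]) cube([86, 86, 495]);
translate([1959, 1284, 0]) cube([86, 86, 495]);
translate([86, 0, 279]) cube([1873, 24, 183]);
translate([86, 1346, 279]) cube([1873, 24, 183]);
translate([0, 86, 279]) cube([24, 1198, 183]);
translate([2021, 86, 279]) cube([24, 1198, 183]);
translate([169, 0, 462]) cube([66, 1370, 16]);
translate([318, 0, 462]) cube([66, 1370, 16]);
translate([467, 0, 462]) cube([66, 1370, 16]);
translate([616, 0, 462]) cube([66, 1370, 16]);
translate([765, 0, 462]) cube([66, 1370, 16]);
translate([914, 0, 462]) cube([66, 1370, 16]);
translate([1063, 0, 462]) cube([66, 1370, 16]);
translate([1212, 0, 462]) cube([66, 1370, 16]);
translate([1361, 0, 462]) cube([66, 1370, 16]);
translate([1510, 0, 462]) cube([66, 1370, 16]);
translate([1659, 0, 462]) cube([66, 1370, 16]);
translate([1808, 0, 462]) cube([66, 1370, 16]);


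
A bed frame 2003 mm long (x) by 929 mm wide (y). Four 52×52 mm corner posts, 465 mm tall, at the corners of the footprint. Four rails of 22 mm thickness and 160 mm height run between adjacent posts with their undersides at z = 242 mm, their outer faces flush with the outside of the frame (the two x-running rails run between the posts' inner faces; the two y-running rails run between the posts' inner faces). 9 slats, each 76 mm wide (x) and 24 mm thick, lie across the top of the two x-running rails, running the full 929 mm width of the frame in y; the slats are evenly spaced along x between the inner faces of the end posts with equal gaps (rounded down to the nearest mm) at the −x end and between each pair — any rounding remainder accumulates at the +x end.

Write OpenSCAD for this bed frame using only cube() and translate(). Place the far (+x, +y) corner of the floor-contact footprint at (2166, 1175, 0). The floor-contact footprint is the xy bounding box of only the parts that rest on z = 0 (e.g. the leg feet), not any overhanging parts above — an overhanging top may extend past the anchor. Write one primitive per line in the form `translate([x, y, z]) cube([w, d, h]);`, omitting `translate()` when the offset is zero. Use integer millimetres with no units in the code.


translate([163, 246, 0]) cube([52, 52, 465]);
translate([163, 1123, 0]) cube([52, 52, 465]);
translate([2114, 246, 0]) cube([52, 52, 465]);
translate([2114, 1123, 0]) cube([52, 52, 465]);
translate([215, 246, 242]) cube([1899, 22, 160]);
translate([215, 1153, 242]) cube([1899, 22, 160]);
translate([163, 298, 242]) cube([22, 825, 160]);
translate([2144, 298, 242]) cube([22, 825, 160]);
translate([336, 246, 402]) cube([76, 929, 24]);
translate([533, 246, 402]) cube([76, 929, 24]);
translate([730, 246, 402]) cube([76, 929, 24]);
translate([927, 246, 402]) cube([76, 929, 24]);
translate([1124, 246, 402]) cube([76, 929, 24]);
translate([1321, 246, 402]) cube([76, 929, 24]);
translate([1518, 246, 402]) cube([76, 929, 24]);
translate([1715, 246, 402]) cube([76, 929, 24]);
translate([1912, 246, 402]) cube([76, 929, 24]);


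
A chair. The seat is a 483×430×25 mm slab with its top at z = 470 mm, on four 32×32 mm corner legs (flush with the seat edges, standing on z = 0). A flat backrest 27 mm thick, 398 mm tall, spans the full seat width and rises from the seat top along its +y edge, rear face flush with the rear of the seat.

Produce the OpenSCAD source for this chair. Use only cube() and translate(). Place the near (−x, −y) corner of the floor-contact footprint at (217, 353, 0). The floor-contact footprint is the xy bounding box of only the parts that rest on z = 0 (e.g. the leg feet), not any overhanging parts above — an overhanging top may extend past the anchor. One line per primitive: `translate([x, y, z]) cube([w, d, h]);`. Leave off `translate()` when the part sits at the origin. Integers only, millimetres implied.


// leg_h = 470 - 25 = 445
translate([217, 353, 445]) cube([483, 430, 25]);
translate([217, 353, 0]) cube([32, 32, 445]);
translate([668, 353, 0]) cube([32, 32, 445]);
translate([217, 751, 0]) cube([32, 32, 445]);
translate([668, 751, 0]) cube([32, 32, 445]);
translate([217, 756, 470]) cube([483, 27, 398]);


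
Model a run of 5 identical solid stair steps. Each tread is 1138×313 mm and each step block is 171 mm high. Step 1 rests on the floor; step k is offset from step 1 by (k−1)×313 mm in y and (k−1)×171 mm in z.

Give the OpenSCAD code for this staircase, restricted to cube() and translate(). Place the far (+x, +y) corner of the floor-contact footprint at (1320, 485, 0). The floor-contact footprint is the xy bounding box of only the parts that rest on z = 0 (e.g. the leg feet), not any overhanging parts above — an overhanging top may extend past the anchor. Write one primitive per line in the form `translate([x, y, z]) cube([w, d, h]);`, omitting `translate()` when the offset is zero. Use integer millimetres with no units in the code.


translate([182, 172, 0]) cube([1138, 313, 171]);
translate([182, 485, 171]) cube([1138, 313, 171]);
translate([182, 798, 342]) cube([1138, 313, 171]);
translate([182, 1111, 513]) cube([1138, 313, 171]);
translate([182, 1424, 684]) cube([1138, 313, 171]);


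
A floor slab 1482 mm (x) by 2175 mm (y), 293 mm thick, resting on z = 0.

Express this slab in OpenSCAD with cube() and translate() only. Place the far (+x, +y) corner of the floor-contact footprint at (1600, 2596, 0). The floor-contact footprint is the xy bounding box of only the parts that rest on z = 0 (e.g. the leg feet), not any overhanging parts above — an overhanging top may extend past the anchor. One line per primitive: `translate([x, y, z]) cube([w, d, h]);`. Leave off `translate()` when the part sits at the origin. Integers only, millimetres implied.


translate([118, 421, 0]) cube([1482, 2175, 293]);


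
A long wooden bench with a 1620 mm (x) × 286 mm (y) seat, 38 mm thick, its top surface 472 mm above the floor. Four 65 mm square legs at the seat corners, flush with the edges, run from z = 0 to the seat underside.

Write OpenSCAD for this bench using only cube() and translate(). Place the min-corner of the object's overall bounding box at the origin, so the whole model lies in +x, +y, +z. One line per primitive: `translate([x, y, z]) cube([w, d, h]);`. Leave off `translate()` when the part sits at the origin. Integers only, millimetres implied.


// leg_h = 472 − 38 = 434
translate([0, 0, 434]) cube([1620, 286, 38]);
cube([65, 65, 434]);
translate([0, 221, 0]) cube([65, 65, 434]);
translate([1555, 0, 0]) cube([65, 65, 434]);
translate([1555, 221, 0]) cube([65, 65, 434]);


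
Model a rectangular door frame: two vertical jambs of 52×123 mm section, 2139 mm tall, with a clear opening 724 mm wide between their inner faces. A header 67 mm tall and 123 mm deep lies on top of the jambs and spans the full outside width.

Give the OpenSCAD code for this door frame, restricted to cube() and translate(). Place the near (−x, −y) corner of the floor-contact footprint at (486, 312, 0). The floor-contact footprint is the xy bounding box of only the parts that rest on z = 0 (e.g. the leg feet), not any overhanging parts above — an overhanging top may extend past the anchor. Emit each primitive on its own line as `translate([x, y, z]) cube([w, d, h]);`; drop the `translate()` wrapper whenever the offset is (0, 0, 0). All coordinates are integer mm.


translate([486, 312, 0]) cube([52, 123, 2139]);
translate([1262, 312, 0]) cube([52, 123, 2139]);
translate([486, 312, 2139]) cube([828, 123, 67]);


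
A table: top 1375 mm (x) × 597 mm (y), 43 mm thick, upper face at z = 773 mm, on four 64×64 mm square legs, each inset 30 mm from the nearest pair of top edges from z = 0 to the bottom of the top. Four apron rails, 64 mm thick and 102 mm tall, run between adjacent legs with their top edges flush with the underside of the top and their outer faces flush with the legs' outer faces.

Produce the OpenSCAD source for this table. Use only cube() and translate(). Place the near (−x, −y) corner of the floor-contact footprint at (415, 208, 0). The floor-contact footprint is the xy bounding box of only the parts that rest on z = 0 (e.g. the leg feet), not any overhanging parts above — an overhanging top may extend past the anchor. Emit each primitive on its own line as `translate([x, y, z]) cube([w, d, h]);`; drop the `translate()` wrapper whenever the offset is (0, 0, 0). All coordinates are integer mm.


// leg_h = 773 - 43 = 730
// apron z = 730 - 102 = 628
translate([385, 178, 730]) cube([1375, 597, 43]);
translate([415, 208, 0]) cube([64, 64, 730]);
translate([1666, 208, 0]) cube([64, 64, 730]);
translate([415, 681, 0]) cube([64, 64, 730]);
translate([1666, 681, 0]) cube([64, 64, 730]);
translate([479, 208, 628]) cube([1187, 64, 102]);
translate([479, 681, 628]) cube([1187, 64, 102]);
translate([415, 272, 628]) cube([64, 409, 102]);
translate([1666, 272, 628]) cube([64, 409, 102]);


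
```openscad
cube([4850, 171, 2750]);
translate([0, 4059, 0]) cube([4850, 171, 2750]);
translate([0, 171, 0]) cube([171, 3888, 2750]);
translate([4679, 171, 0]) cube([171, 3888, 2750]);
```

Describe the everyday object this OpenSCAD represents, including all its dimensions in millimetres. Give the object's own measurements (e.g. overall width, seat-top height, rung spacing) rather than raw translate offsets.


The wall frame of a small rectangular building: four walls, each 2750 mm tall and 171 mm thick, enclosing a footprint 4850 mm (x) by 4230 mm (y) outside-to-outside, with no floor or roof. The front and back walls (the −y and +y sides) span the full width; the two side walls fit between them.


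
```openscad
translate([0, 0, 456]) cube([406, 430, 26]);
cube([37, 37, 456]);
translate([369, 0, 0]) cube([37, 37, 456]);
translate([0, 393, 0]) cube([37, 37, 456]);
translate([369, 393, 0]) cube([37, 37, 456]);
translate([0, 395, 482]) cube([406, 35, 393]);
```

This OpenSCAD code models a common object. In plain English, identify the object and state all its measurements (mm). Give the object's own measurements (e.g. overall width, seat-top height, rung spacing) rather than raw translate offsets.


A chair. The seat is a 406×430×26 mm slab with its top at z = 482 mm, on four 37×37 mm corner legs (flush with the seat edges, standing on z = 0). A flat backrest 35 mm thick, 393 mm tall, spans the full seat width and rises from the seat top along its +y edge, rear face flush with the rear of the seat.


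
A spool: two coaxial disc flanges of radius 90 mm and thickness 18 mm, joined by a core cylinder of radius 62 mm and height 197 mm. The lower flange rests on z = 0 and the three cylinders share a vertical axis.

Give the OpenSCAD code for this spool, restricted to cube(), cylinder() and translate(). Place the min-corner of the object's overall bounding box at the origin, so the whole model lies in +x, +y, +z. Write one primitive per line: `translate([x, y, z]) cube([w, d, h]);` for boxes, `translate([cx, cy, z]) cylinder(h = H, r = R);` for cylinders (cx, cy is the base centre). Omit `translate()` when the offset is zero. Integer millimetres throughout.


translate([90, 90, 0]) cylinder(h = 18, r = 90);
translate([90, 90, 18]) cylinder(h = 197, r = 62);
translate([90, 90, 215]) cylinder(h = 18, r = 90);


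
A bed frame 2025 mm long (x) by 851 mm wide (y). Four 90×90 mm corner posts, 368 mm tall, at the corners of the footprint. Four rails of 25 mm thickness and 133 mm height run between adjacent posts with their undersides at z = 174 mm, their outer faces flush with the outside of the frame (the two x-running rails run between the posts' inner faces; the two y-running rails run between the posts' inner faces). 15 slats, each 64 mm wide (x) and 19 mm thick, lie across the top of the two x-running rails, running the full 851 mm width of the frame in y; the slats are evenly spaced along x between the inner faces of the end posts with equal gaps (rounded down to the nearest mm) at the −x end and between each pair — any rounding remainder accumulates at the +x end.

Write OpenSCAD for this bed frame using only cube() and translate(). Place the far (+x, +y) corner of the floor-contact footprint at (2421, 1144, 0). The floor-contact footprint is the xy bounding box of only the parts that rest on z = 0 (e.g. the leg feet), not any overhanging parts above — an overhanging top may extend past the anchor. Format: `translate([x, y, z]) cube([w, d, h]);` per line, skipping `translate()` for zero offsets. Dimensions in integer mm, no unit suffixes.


translate([396, 293, 0]) cube([90, 90, 368]);
translate([396, 1054, 0]) cube([90, 90, 368]);
translate([2331, 293, 0]) cube([90, 90, 368]);
translate([2331, 1054, 0]) cube([90, 90, 368]);
translate([486, 293, 174]) cube([1845, 25, 133]);
translate([486, 1119, 174]) cube([1845, 25, 133]);
translate([396, 383, 174]) cube([25, 671, 133]);
translate([2396, 383, 174]) cube([25, 671, 133]);
translate([541, 293, 307]) cube([64, 851, 19]);
translate([660, 293, 307]) cube([64, 851, 19]);
translate([779, 293, 307]) cube([64, 851, 19]);
translate([898, 293, 307]) cube([64, 851, 19]);
translate([1017, 293, 307]) cube([64, 851, 19]);
translate([1136, 293, 307]) cube([64, 851, 19]);
translate([1255, 293, 307]) cube([64, 851, 19]);
translate([1374, 293, 307]) cube([64, 851, 19]);
translate([1493, 293, 307]) cube([64, 851, 19]);
translate([1612, 293, 307]) cube([64, 851, 19]);
translate([1731, 293, 307]) cube([64, 851, 19]);
translate([1850, 293, 307]) cube([64, 851, 19]);
translate([1969, 293, 307]) cube([64, 851, 19]);
translate([2088, 293, 307]) cube([64, 851, 19]);
translate([2207, 293, 307]) cube([64, 851, 19]);


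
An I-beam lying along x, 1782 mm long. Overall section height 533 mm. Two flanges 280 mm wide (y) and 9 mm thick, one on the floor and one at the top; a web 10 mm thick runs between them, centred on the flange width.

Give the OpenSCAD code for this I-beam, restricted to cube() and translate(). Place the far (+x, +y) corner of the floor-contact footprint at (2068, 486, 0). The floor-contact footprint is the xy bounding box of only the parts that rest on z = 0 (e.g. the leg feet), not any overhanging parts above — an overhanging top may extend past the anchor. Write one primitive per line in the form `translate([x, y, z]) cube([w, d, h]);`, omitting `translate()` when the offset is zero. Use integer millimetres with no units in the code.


translate([286, 206, 0]) cube([1782, 280, 9]);
translate([286, 341, 9]) cube([1782, 10, 515]);
translate([286, 206, 524]) cube([1782, 280, 9]);


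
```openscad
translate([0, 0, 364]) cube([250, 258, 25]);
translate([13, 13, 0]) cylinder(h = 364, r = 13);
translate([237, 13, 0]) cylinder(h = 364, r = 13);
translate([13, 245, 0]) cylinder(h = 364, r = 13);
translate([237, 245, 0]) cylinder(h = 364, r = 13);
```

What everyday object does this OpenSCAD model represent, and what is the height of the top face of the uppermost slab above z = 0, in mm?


A stool. The seat height is 389 mm.

A 250×258×25 slab at z = 364 on four corner cylinders — a stool. The seat top is 364 + 25 = 389 mm.


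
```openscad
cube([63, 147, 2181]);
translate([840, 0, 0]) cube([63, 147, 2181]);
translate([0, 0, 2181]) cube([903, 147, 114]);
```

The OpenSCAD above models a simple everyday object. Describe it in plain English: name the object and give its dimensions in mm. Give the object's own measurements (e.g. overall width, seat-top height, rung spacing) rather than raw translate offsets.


A door frame. The clear opening is 777 mm wide and 2181 mm high. Two 63 mm wide jambs, 147 mm deep, stand either side of the opening from the floor to the top of the opening. A 114 mm thick head sits across the top of both jambs, spanning the full outside width of the frame.


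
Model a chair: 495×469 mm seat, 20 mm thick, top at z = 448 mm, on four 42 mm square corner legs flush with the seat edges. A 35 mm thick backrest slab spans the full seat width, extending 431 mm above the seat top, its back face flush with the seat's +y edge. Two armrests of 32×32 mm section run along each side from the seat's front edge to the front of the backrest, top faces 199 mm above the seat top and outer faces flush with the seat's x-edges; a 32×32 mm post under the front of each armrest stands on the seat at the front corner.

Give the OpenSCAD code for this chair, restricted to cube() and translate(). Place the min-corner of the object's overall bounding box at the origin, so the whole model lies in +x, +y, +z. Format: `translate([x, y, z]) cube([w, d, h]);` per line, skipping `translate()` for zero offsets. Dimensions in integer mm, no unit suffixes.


translate([0, 0, 428]) cube([495, 469, 20]);
cube([42, 42, 428]);
translate([453, 0, 0]) cube([42, 42, 428]);
translate([0, 427, 0]) cube([42, 42, 428]);
translate([453, 427, 0]) cube([42, 42, 428]);
translate([0, 434, 448]) cube([495, 35, 431]);
translate([0, 0, 615]) cube([32, 434, 32]);
translate([463, 0, 615]) cube([32, 434, 32]);
translate([0, 0, 448]) cube([32, 32, 167]);
translate([463, 0, 448]) cube([32, 32, 167]);


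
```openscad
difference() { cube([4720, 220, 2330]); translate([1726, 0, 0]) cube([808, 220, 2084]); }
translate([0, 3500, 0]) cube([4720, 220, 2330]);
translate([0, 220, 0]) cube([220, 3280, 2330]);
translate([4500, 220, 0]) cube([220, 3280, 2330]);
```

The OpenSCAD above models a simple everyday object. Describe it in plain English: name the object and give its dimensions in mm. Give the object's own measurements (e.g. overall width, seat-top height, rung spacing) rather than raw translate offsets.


A single room: four walls, each 2330 mm tall and 220 mm thick, enclosing an outside footprint 4720×3720 mm (x × y), no floor or roof. The front and back walls (−y and +y sides) run the full x-width; the side walls fit between their inner faces. A door opening 808 mm wide and 2084 mm tall is cut through the front wall from the floor up, its −x edge 1726 mm from the wall's −x end.


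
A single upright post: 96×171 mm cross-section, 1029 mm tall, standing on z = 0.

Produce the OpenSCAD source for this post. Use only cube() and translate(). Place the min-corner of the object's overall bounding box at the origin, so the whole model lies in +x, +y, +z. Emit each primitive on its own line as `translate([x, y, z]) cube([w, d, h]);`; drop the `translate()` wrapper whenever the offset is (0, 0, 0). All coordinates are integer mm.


cube([96, 171, 1029]);


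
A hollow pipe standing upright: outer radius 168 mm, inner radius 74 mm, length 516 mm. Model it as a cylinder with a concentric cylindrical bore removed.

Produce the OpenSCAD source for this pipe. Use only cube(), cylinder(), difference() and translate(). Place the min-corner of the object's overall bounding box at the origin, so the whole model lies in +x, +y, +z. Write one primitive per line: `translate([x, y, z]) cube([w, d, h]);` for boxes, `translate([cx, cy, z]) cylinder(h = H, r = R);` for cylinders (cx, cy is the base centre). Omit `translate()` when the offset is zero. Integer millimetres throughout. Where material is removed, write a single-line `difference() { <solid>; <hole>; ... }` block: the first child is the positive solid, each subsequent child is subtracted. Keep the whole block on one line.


difference() { translate([168, 168, 0]) cylinder(h = 516, r = 168); translate([168, 168, 0]) cylinder(h = 516, r = 74); }


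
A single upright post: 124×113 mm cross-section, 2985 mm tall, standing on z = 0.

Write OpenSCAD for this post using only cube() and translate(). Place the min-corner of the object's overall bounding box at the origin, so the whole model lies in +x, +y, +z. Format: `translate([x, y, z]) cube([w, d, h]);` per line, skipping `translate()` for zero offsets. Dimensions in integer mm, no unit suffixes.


cube([124, 113, 2985]);
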